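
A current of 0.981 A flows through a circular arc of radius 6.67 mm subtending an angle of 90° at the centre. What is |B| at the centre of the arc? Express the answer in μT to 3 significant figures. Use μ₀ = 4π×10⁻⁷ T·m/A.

B ≈ 23.1 μT

The Biot–Savart field of a circular arc at its centre is B = μ₀Iφ/(4πR), with φ = 1.571 rad.
B = (4π×10⁻⁷ × 0.981 × 1.571) / (4π × 0.00667) = 2.31×10⁻⁵ T.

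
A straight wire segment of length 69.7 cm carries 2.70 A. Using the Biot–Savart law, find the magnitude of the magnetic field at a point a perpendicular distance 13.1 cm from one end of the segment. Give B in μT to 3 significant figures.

For a finite straight segment, B = (μ₀I/4πd)(sinθ₁ + sinθ₂), where θ₁, θ₂ are the angles from the perpendicular to each end.
The perpendicular foot is at one end, so the two end-offsets along the wire are 0 and L = 0.697 m.
sinθ₁ = 0/√(0²+0.131²) = 0.0000; sinθ₂ = 0.697/√(0.697²+0.131²) = 0.9828.
B = (4π×10⁻⁷ × 2.70) / (4π × 0.131) × (0.0000 + 0.9828) = 2.03×10⁻⁶ T.

B ≈ 2.03 μT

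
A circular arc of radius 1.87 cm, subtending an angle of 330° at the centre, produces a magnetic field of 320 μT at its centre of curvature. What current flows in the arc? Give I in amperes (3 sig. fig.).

I ≈ 10.4 A

For a circular arc, B = μ₀Iφ/(4πR) with φ in radians; here φ = 5.76 rad.
So I = 4πRB/(μ₀φ) = 4π × 0.0187 × 3.20×10⁻⁴ / (4π×10⁻⁷ × 5.76) = 10.4 A.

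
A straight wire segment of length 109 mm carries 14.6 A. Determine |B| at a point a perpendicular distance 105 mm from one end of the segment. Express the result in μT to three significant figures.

B ≈ 10.0 μT

For a finite straight segment, B = (μ₀I/4πd)(sinθ₁ + sinθ₂), where θ₁, θ₂ are the angles from the perpendicular to each end.
The perpendicular foot is at one end, so the two end-offsets along the wire are 0 and L = 0.109 m.
sinθ₁ = 0/√(0²+0.105²) = 0.0000; sinθ₂ = 0.109/√(0.109²+0.105²) = 0.7202.
B = (4π×10⁻⁷ × 14.6) / (4π × 0.105) × (0.0000 + 0.7202) = 1.00×10⁻⁵ T.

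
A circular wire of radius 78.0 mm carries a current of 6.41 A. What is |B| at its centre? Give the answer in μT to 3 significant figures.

B ≈ 51.6 μT

At the centre of a circular loop the Biot–Savart law gives B = μ₀I/(2R).
B = (4π×10⁻⁷ × 6.41) / (2 × 0.078) = 5.16×10⁻⁵ T.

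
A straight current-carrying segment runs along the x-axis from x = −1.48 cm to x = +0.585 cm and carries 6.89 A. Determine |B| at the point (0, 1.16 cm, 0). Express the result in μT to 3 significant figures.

For a finite straight segment, B = (μ₀I/4πd)(sinθ₁ + sinθ₂), where θ₁, θ₂ are the angles from the perpendicular to each end.
The perpendicular distance is d = 0.0116 m; the end-offsets along the wire are a = 0.0148 m and b = 0.00585 m.
sinθ₁ = 0.0148/√(0.0148²+0.0116²) = 0.7871; sinθ₂ = 0.00585/√(0.00585²+0.0116²) = 0.4503.
B = (4π×10⁻⁷ × 6.89) / (4π × 0.0116) × (0.7871 + 0.4503) = 7.35×10⁻⁵ T.

B ≈ 73.5 μT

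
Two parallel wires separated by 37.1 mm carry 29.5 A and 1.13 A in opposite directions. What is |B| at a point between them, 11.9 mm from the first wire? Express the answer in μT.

B ≈ 505 μT

Each long wire gives B = μ₀I/(2πd). Distances are d₁ = 0.0119 m and d₂ = 0.0252 m.
B₁ = 4.96×10⁻⁴ T, B₂ = 8.97×10⁻⁶ T.
Between antiparallel currents both contributions point the same way, so they add. B = B₁ + B₂ = 4.96×10⁻⁴ + 8.97×10⁻⁶ = 5.05×10⁻⁴ T.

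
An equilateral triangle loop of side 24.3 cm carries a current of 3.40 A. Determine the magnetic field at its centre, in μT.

Each side is a finite straight segment at perpendicular distance d = a/(2 tan(π/3)) = 0.07015 m from the centre, with end-angles ±π/3.
One side contributes B₁ = (μ₀I/4πd)·2 sin(π/3) = 8.40×10⁻⁶ T.
All 3 sides add in the same direction: B = 3 × 8.40×10⁻⁶ = 2.52×10⁻⁵ T.

B ≈ 25.2 μT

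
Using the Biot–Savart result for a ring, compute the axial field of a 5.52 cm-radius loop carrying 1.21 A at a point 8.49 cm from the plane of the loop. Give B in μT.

B ≈ 2.23 μT

On the axis of a circular loop, B = μ₀IR² / [2(R²+z²)^(3/2)].
R² + z² = (0.0552)² + (0.0849)² = 0.01026 m², and (R²+z²)^(3/2) = 1.04×10⁻³ m³.
B = (4π×10⁻⁷ × 1.21 × 0.003047) / (2 × 1.04×10⁻³) = 2.23×10⁻⁶ T.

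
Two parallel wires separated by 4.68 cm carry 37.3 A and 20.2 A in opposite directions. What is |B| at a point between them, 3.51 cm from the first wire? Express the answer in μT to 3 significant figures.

Each long wire gives B = μ₀I/(2πd). Distances are d₁ = 0.0351 m and d₂ = 0.0117 m.
B₁ = 2.13×10⁻⁴ T, B₂ = 3.45×10⁻⁴ T.
Between antiparallel currents both contributions point the same way, so they add. B = B₁ + B₂ = 2.13×10⁻⁴ + 3.45×10⁻⁴ = 5.58×10⁻⁴ T.

B ≈ 558 μT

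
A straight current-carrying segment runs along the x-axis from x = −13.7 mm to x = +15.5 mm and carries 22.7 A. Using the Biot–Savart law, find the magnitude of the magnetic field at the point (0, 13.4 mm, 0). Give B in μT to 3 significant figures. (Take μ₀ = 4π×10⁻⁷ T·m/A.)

B ≈ 249 μT

For a finite straight segment, B = (μ₀I/4πd)(sinθ₁ + sinθ₂), where θ₁, θ₂ are the angles from the perpendicular to each end.
The perpendicular distance is d = 0.0134 m; the end-offsets along the wire are a = 0.0137 m and b = 0.0155 m.
sinθ₁ = 0.0137/√(0.0137²+0.0134²) = 0.7149; sinθ₂ = 0.0155/√(0.0155²+0.0134²) = 0.7565.
B = (4π×10⁻⁷ × 22.7) / (4π × 0.0134) × (0.7149 + 0.7565) = 2.49×10⁻⁴ T.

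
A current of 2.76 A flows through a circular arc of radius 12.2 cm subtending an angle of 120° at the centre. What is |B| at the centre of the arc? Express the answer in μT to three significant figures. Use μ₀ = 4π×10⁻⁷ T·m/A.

B ≈ 4.74 μT

The Biot–Savart field of a circular arc at its centre is B = μ₀Iφ/(4πR), with φ = 2.094 rad.
B = (4π×10⁻⁷ × 2.76 × 2.094) / (4π × 0.122) = 4.74×10⁻⁶ T.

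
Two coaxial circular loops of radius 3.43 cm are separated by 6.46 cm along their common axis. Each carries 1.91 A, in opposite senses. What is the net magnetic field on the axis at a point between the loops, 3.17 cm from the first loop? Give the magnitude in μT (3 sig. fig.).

Each loop contributes B = μ₀IR²/[2(R²+z²)^(3/2)] on the axis, with z measured from that loop.
Loop 1 (z = 0.0317 m): B₁ = 1.39×10⁻⁵ T. Loop 2 (z = 0.0329 m): B₂ = 1.32×10⁻⁵ T.
The fields oppose: B = |B₁ − B₂| = 7.07×10⁻⁷ T.

B ≈ 0.707 μT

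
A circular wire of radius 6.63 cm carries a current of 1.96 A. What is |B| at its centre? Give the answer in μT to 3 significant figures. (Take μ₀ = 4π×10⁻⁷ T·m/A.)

B ≈ 18.6 μT

At the centre of a circular loop the Biot–Savart law gives B = μ₀I/(2R).
B = (4π×10⁻⁷ × 1.96) / (2 × 0.0663) = 1.86×10⁻⁵ T.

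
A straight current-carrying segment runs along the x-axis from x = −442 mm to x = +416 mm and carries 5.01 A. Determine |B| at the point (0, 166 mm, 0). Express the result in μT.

For a finite straight segment, B = (μ₀I/4πd)(sinθ₁ + sinθ₂), where θ₁, θ₂ are the angles from the perpendicular to each end.
The perpendicular distance is d = 0.166 m; the end-offsets along the wire are a = 0.442 m and b = 0.416 m.
sinθ₁ = 0.442/√(0.442²+0.166²) = 0.9362; sinθ₂ = 0.416/√(0.416²+0.166²) = 0.9288.
B = (4π×10⁻⁷ × 5.01) / (4π × 0.166) × (0.9362 + 0.9288) = 5.63×10⁻⁶ T.

B ≈ 5.63 μT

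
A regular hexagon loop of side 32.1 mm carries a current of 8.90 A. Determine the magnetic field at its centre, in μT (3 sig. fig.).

B ≈ 192 μT

Each side is a finite straight segment at perpendicular distance d = a/(2 tan(π/6)) = 0.0278 m from the centre, with end-angles ±π/6.
One side contributes B₁ = (μ₀I/4πd)·2 sin(π/6) = 3.20×10⁻⁵ T.
All 6 sides add in the same direction: B = 6 × 3.20×10⁻⁵ = 1.92×10⁻⁴ T.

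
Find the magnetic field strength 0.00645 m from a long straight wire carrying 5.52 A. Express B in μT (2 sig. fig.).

B ≈ 170 μT

For an infinitely long straight wire, B = μ₀I/(2πd).
B = (4π×10⁻⁷ × 5.52) / (2π × 0.00645) = 1.71×10⁻⁴ T.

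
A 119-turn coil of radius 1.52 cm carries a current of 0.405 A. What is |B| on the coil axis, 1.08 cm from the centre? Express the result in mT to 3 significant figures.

For an N-turn flat coil, B = Nμ₀IR²/[2(R²+z²)^(3/2)] with R = 0.0152 m, z = 0.0108 m.
B = 119 × 9.07×10⁻⁶ T = 1.08×10⁻³ T.

B ≈ 1.08 mT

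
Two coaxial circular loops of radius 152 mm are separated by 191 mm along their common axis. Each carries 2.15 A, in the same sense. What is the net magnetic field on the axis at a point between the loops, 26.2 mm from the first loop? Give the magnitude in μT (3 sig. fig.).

B ≈ 11.3 μT

Each loop contributes B = μ₀IR²/[2(R²+z²)^(3/2)] on the axis, with z measured from that loop.
Loop 1 (z = 0.0262 m): B₁ = 8.51×10⁻⁶ T. Loop 2 (z = 0.1648 m): B₂ = 2.77×10⁻⁶ T.
The fields add: B = B₁ + B₂ = 1.13×10⁻⁵ T.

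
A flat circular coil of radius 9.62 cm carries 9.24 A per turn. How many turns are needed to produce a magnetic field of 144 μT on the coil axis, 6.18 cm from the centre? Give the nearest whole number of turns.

For an N-turn coil, B = Nμ₀IR²/[2(R²+z²)^(3/2)]. A single turn gives B₁ = 3.59×10⁻⁵ T with R = 0.0962 m, z = 0.0618 m.
N = B/B₁ = 1.44×10⁻⁴ / 3.59×10⁻⁵ = 4.01.

N = 4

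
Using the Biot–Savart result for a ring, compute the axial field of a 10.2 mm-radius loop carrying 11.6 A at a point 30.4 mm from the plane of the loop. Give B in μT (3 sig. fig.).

B ≈ 23.0 μT

On the axis of a circular loop, B = μ₀IR² / [2(R²+z²)^(3/2)].
R² + z² = (0.0102)² + (0.0304)² = 0.001028 m², and (R²+z²)^(3/2) = 3.30×10⁻⁵ m³.
B = (4π×10⁻⁷ × 11.6 × 0.000104) / (2 × 3.30×10⁻⁵) = 2.30×10⁻⁵ T.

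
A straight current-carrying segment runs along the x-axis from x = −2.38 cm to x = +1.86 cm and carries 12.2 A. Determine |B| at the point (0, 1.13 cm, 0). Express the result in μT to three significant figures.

For a finite straight segment, B = (μ₀I/4πd)(sinθ₁ + sinθ₂), where θ₁, θ₂ are the angles from the perpendicular to each end.
The perpendicular distance is d = 0.0113 m; the end-offsets along the wire are a = 0.0238 m and b = 0.0186 m.
sinθ₁ = 0.0238/√(0.0238²+0.0113²) = 0.9034; sinθ₂ = 0.0186/√(0.0186²+0.0113²) = 0.8546.
B = (4π×10⁻⁷ × 12.2) / (4π × 0.0113) × (0.9034 + 0.8546) = 1.90×10⁻⁴ T.

B ≈ 190 μT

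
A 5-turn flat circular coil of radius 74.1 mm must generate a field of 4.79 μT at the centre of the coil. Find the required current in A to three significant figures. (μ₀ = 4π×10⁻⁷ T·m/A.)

I ≈ 0.113 A

For an N-turn coil, B = Nμ₀I/(2R) with R = 0.0741 m, so I = 2RB/(Nμ₀) = 2 × 0.0741 × 4.79×10⁻⁶ / (5 × 4π×10⁻⁷) = 0.113 A.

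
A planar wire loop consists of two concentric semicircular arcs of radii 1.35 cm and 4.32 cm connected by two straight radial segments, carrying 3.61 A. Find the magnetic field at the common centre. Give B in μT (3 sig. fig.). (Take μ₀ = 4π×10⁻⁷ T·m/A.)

The radial connectors point toward the centre, so dl × r̂ = 0 and they contribute nothing.
Each semicircle gives μ₀I/(4R): inner arc 8.40×10⁻⁵ T, outer arc 2.63×10⁻⁵ T.
The two arcs carry current in opposite angular senses, so their fields oppose: B = |8.40×10⁻⁵ − 2.63×10⁻⁵| = 5.78×10⁻⁵ T.

B ≈ 57.8 μT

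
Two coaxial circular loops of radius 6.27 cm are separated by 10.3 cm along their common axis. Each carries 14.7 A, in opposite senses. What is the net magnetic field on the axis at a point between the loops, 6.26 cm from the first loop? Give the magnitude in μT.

B ≈ 35.3 μT

Each loop contributes B = μ₀IR²/[2(R²+z²)^(3/2)] on the axis, with z measured from that loop.
Loop 1 (z = 0.0626 m): B₁ = 5.22×10⁻⁵ T. Loop 2 (z = 0.0404 m): B₂ = 8.75×10⁻⁵ T.
The fields oppose: B = |B₁ − B₂| = 3.53×10⁻⁵ T.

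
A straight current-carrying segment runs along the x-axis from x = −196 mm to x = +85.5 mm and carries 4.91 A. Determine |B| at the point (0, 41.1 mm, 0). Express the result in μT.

B ≈ 22.5 μT

For a finite straight segment, B = (μ₀I/4πd)(sinθ₁ + sinθ₂), where θ₁, θ₂ are the angles from the perpendicular to each end.
The perpendicular distance is d = 0.0411 m; the end-offsets along the wire are a = 0.196 m and b = 0.0855 m.
sinθ₁ = 0.196/√(0.196²+0.0411²) = 0.9787; sinθ₂ = 0.0855/√(0.0855²+0.0411²) = 0.9013.
B = (4π×10⁻⁷ × 4.91) / (4π × 0.0411) × (0.9787 + 0.9013) = 2.25×10⁻⁵ T.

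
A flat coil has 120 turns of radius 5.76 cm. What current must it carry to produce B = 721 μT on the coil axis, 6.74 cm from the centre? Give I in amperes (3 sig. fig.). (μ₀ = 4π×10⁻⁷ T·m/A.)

I ≈ 2.01 A

For an N-turn coil, B = Nμ₀IR²/[2(R²+z²)^(3/2)] with R = 0.0576 m, z = 0.0674 m, so I = 2B(R²+z²)^(3/2)/(Nμ₀R²) = 2 × 7.21×10⁻⁴ × 6.97×10⁻⁴ / (120 × 4π×10⁻⁷ × 0.003318) = 2.01 A.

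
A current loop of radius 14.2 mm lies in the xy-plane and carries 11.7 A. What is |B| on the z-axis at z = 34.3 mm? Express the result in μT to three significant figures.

On the axis of a circular loop, B = μ₀IR² / [2(R²+z²)^(3/2)].
R² + z² = (0.0142)² + (0.0343)² = 0.001378 m², and (R²+z²)^(3/2) = 5.12×10⁻⁵ m³.
B = (4π×10⁻⁷ × 11.7 × 0.0002016) / (2 × 5.12×10⁻⁵) = 2.90×10⁻⁵ T.

B ≈ 29.0 μT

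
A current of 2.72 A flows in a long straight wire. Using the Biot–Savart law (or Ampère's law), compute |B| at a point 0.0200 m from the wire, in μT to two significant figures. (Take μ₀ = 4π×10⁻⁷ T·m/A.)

B ≈ 27 μT

For an infinitely long straight wire, B = μ₀I/(2πd).
B = (4π×10⁻⁷ × 2.72) / (2π × 0.02) = 2.72×10⁻⁵ T.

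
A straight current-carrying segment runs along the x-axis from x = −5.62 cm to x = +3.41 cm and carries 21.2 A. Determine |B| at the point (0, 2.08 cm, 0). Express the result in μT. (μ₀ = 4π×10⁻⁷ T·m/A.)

For a finite straight segment, B = (μ₀I/4πd)(sinθ₁ + sinθ₂), where θ₁, θ₂ are the angles from the perpendicular to each end.
The perpendicular distance is d = 0.0208 m; the end-offsets along the wire are a = 0.0562 m and b = 0.0341 m.
sinθ₁ = 0.0562/√(0.0562²+0.0208²) = 0.9378; sinθ₂ = 0.0341/√(0.0341²+0.0208²) = 0.8537.
B = (4π×10⁻⁷ × 21.2) / (4π × 0.0208) × (0.9378 + 0.8537) = 1.83×10⁻⁴ T.

B ≈ 183 μT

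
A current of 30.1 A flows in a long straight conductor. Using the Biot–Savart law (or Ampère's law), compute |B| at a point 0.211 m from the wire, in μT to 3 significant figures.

B ≈ 28.5 μT

For an infinitely long straight wire, B = μ₀I/(2πd).
B = (4π×10⁻⁷ × 30.1) / (2π × 0.211) = 2.85×10⁻⁵ T.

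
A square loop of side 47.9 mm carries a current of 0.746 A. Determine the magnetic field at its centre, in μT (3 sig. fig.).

Each side is a finite straight segment at perpendicular distance d = a/(2 tan(π/4)) = 0.02395 m from the centre, with end-angles ±π/4.
One side contributes B₁ = (μ₀I/4πd)·2 sin(π/4) = 4.41×10⁻⁶ T.
All 4 sides add in the same direction: B = 4 × 4.41×10⁻⁶ = 1.76×10⁻⁵ T.

B ≈ 17.6 μT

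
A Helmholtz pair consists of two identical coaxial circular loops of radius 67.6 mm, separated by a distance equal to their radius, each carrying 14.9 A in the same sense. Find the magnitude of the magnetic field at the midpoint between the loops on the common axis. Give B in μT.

Each loop contributes B = μ₀IR²/[2(R²+z²)^(3/2)] on the axis, with z measured from that loop.
Loop 1 (z = 0.0338 m): B₁ = 9.91×10⁻⁵ T. Loop 2 (z = 0.0338 m): B₂ = 9.91×10⁻⁵ T.
The fields add: B = B₁ + B₂ = 1.98×10⁻⁴ T.

B ≈ 198 μT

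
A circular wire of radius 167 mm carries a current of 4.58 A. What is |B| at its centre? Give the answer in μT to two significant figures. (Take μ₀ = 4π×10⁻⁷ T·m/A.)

B ≈ 17 μT

At the centre of a circular loop the Biot–Savart law gives B = μ₀I/(2R).
B = (4π×10⁻⁷ × 4.58) / (2 × 0.167) = 1.72×10⁻⁵ T.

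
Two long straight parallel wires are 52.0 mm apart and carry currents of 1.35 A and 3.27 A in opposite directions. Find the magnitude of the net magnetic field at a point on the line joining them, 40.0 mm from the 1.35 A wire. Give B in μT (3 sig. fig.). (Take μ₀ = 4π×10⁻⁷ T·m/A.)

B ≈ 61.2 μT

Each long wire gives B = μ₀I/(2πd). Distances are d₁ = 0.04 m and d₂ = 0.012 m.
B₁ = 6.75×10⁻⁶ T, B₂ = 5.45×10⁻⁵ T.
Between antiparallel currents both contributions point the same way, so they add. B = B₁ + B₂ = 6.75×10⁻⁶ + 5.45×10⁻⁵ = 6.12×10⁻⁵ T.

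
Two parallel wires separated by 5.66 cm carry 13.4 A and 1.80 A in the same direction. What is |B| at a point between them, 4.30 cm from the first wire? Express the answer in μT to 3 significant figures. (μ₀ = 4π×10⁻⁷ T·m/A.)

Each long wire gives B = μ₀I/(2πd). Distances are d₁ = 0.043 m and d₂ = 0.0136 m.
B₁ = 6.23×10⁻⁵ T, B₂ = 2.65×10⁻⁵ T.
Between parallel currents the two contributions point in opposite directions, so they subtract. B = |B₁ − B₂| = |6.23×10⁻⁵ − 2.65×10⁻⁵| = 3.59×10⁻⁵ T.

B ≈ 35.9 μT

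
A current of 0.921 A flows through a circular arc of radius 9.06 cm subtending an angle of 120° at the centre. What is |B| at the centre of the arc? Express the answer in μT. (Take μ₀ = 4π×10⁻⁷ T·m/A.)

The Biot–Savart field of a circular arc at its centre is B = μ₀Iφ/(4πR), with φ = 2.094 rad.
B = (4π×10⁻⁷ × 0.921 × 2.094) / (4π × 0.0906) = 2.13×10⁻⁶ T.

B ≈ 2.13 μT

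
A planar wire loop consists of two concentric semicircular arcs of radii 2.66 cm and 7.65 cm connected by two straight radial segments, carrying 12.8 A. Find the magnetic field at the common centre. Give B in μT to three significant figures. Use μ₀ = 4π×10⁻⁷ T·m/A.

The radial connectors point toward the centre, so dl × r̂ = 0 and they contribute nothing.
Each semicircle gives μ₀I/(4R): inner arc 1.51×10⁻⁴ T, outer arc 5.26×10⁻⁵ T.
The two arcs carry current in opposite angular senses, so their fields oppose: B = |1.51×10⁻⁴ − 5.26×10⁻⁵| = 9.86×10⁻⁵ T.

B ≈ 98.6 μT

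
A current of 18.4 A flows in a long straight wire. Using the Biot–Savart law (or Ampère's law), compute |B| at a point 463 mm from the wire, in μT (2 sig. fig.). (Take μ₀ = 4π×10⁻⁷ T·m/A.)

B ≈ 7.9 μT

For an infinitely long straight wire, B = μ₀I/(2πd).
B = (4π×10⁻⁷ × 18.4) / (2π × 0.463) = 7.95×10⁻⁶ T.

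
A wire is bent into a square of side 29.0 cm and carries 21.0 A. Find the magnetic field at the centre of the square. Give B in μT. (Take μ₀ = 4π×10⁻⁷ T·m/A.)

Each side is a finite straight segment at perpendicular distance d = a/(2 tan(π/4)) = 0.145 m from the centre, with end-angles ±π/4.
One side contributes B₁ = (μ₀I/4πd)·2 sin(π/4) = 2.05×10⁻⁵ T.
All 4 sides add in the same direction: B = 4 × 2.05×10⁻⁵ = 8.19×10⁻⁵ T.

B ≈ 81.9 μT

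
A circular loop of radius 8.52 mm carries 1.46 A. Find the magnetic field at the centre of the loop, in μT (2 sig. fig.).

B ≈ 110 μT

At the centre of a circular loop the Biot–Savart law gives B = μ₀I/(2R).
B = (4π×10⁻⁷ × 1.46) / (2 × 0.00852) = 1.08×10⁻⁴ T.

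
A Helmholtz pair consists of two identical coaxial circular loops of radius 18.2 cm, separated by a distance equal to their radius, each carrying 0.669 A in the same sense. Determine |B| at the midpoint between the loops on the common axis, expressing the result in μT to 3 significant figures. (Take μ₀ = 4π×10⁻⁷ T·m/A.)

Each loop contributes B = μ₀IR²/[2(R²+z²)^(3/2)] on the axis, with z measured from that loop.
Loop 1 (z = 0.091 m): B₁ = 1.65×10⁻⁶ T. Loop 2 (z = 0.091 m): B₂ = 1.65×10⁻⁶ T.
The fields add: B = B₁ + B₂ = 3.31×10⁻⁶ T.

B ≈ 3.31 μT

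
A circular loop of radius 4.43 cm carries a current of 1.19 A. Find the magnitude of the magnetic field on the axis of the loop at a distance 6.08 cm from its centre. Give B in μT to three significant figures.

B ≈ 3.45 μT

On the axis of a circular loop, B = μ₀IR² / [2(R²+z²)^(3/2)].
R² + z² = (0.0443)² + (0.0608)² = 0.005659 m², and (R²+z²)^(3/2) = 4.26×10⁻⁴ m³.
B = (4π×10⁻⁷ × 1.19 × 0.001962) / (2 × 4.26×10⁻⁴) = 3.45×10⁻⁶ T.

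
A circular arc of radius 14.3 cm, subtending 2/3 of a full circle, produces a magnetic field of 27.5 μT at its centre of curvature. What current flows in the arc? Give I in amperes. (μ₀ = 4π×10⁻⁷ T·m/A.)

I ≈ 9.39 A

For a circular arc, B = μ₀Iφ/(4πR) with φ in radians; here φ = 4.189 rad.
So I = 4πRB/(μ₀φ) = 4π × 0.143 × 2.75×10⁻⁵ / (4π×10⁻⁷ × 4.189) = 9.39 A.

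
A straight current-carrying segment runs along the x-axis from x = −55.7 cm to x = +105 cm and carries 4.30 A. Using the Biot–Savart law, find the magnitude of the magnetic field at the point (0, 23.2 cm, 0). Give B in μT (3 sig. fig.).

B ≈ 3.52 μT

For a finite straight segment, B = (μ₀I/4πd)(sinθ₁ + sinθ₂), where θ₁, θ₂ are the angles from the perpendicular to each end.
The perpendicular distance is d = 0.232 m; the end-offsets along the wire are a = 0.557 m and b = 1.05 m.
sinθ₁ = 0.557/√(0.557²+0.232²) = 0.9231; sinθ₂ = 1.05/√(1.05²+0.232²) = 0.9764.
B = (4π×10⁻⁷ × 4.30) / (4π × 0.232) × (0.9231 + 0.9764) = 3.52×10⁻⁶ T.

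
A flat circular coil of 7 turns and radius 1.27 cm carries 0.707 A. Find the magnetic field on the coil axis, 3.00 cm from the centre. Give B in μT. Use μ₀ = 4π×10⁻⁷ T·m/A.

For an N-turn flat coil, B = Nμ₀IR²/[2(R²+z²)^(3/2)] with R = 0.0127 m, z = 0.03 m.
B = 7 × 2.07×10⁻⁶ T = 1.45×10⁻⁵ T.

B ≈ 14.5 μT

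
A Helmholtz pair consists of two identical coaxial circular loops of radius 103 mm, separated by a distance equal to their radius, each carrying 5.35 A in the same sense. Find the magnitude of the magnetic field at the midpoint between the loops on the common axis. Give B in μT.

B ≈ 46.7 μT

Each loop contributes B = μ₀IR²/[2(R²+z²)^(3/2)] on the axis, with z measured from that loop.
Loop 1 (z = 0.0515 m): B₁ = 2.34×10⁻⁵ T. Loop 2 (z = 0.0515 m): B₂ = 2.34×10⁻⁵ T.
The fields add: B = B₁ + B₂ = 4.67×10⁻⁵ T.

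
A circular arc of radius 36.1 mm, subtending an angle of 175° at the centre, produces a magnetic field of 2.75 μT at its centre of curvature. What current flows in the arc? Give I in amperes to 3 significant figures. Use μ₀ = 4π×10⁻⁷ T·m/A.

I ≈ 0.325 A

For a circular arc, B = μ₀Iφ/(4πR) with φ in radians; here φ = 3.054 rad.
So I = 4πRB/(μ₀φ) = 4π × 0.0361 × 2.75×10⁻⁶ / (4π×10⁻⁷ × 3.054) = 0.325 A.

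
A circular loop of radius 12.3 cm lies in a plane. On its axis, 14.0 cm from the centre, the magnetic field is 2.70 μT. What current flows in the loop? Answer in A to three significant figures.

I ≈ 1.84 A

On the axis of a loop, B = μ₀IR²/[2(R²+z²)^(3/2)], so I = 2B(R²+z²)^(3/2)/(μ₀R²).
R² + z² = 0.01513 + 0.0196 = 0.03473 m²; raised to 3/2 gives 6.47×10⁻³ m³.
I = 2 × 2.70×10⁻⁶ × 6.47×10⁻³ / (1.26×10⁻⁶ × 0.01513) = 1.84 A.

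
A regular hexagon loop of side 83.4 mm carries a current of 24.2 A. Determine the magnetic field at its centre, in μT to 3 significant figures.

Each side is a finite straight segment at perpendicular distance d = a/(2 tan(π/6)) = 0.07223 m from the centre, with end-angles ±π/6.
One side contributes B₁ = (μ₀I/4πd)·2 sin(π/6) = 3.35×10⁻⁵ T.
All 6 sides add in the same direction: B = 6 × 3.35×10⁻⁵ = 2.01×10⁻⁴ T.

B ≈ 201 μT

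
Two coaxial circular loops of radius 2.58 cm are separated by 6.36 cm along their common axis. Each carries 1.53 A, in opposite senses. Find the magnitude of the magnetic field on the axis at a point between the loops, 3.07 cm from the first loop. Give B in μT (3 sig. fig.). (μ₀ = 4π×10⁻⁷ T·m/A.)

Each loop contributes B = μ₀IR²/[2(R²+z²)^(3/2)] on the axis, with z measured from that loop.
Loop 1 (z = 0.0307 m): B₁ = 9.92×10⁻⁶ T. Loop 2 (z = 0.0329 m): B₂ = 8.76×10⁻⁶ T.
The fields oppose: B = |B₁ − B₂| = 1.17×10⁻⁶ T.

B ≈ 1.17 μT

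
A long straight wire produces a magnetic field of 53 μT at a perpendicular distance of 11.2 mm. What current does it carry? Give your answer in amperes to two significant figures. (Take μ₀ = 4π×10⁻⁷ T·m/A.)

For a long straight wire B = μ₀I/(2πd), so I = 2πdB/μ₀.
I = 2π × 0.0112 × 5.30×10⁻⁵ / (4π×10⁻⁷) = 2.97 A.

I ≈ 3.0 A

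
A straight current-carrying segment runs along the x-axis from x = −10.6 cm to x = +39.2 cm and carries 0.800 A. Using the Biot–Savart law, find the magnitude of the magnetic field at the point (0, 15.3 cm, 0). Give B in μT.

B ≈ 0.785 μT

For a finite straight segment, B = (μ₀I/4πd)(sinθ₁ + sinθ₂), where θ₁, θ₂ are the angles from the perpendicular to each end.
The perpendicular distance is d = 0.153 m; the end-offsets along the wire are a = 0.106 m and b = 0.392 m.
sinθ₁ = 0.106/√(0.106²+0.153²) = 0.5695; sinθ₂ = 0.392/√(0.392²+0.153²) = 0.9316.
B = (4π×10⁻⁷ × 0.800) / (4π × 0.153) × (0.5695 + 0.9316) = 7.85×10⁻⁷ T.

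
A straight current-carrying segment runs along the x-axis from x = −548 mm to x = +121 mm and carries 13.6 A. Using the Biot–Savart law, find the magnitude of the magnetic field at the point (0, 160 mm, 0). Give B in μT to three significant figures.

For a finite straight segment, B = (μ₀I/4πd)(sinθ₁ + sinθ₂), where θ₁, θ₂ are the angles from the perpendicular to each end.
The perpendicular distance is d = 0.16 m; the end-offsets along the wire are a = 0.548 m and b = 0.121 m.
sinθ₁ = 0.548/√(0.548²+0.16²) = 0.9599; sinθ₂ = 0.121/√(0.121²+0.16²) = 0.6032.
B = (4π×10⁻⁷ × 13.6) / (4π × 0.16) × (0.9599 + 0.6032) = 1.33×10⁻⁵ T.

B ≈ 13.3 μT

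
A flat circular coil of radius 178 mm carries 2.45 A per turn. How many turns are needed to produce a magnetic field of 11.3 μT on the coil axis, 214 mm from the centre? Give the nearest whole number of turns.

N = 5

For an N-turn coil, B = Nμ₀IR²/[2(R²+z²)^(3/2)]. A single turn gives B₁ = 2.26×10⁻⁶ T with R = 0.178 m, z = 0.214 m.
N = B/B₁ = 1.13×10⁻⁵ / 2.26×10⁻⁶ = 5.00.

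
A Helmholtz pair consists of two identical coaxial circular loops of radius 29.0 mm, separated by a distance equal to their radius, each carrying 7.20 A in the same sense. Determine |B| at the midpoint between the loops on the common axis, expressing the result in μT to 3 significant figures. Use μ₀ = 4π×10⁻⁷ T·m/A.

B ≈ 223 μT

Each loop contributes B = μ₀IR²/[2(R²+z²)^(3/2)] on the axis, with z measured from that loop.
Loop 1 (z = 0.0145 m): B₁ = 1.12×10⁻⁴ T. Loop 2 (z = 0.0145 m): B₂ = 1.12×10⁻⁴ T.
The fields add: B = B₁ + B₂ = 2.23×10⁻⁴ T.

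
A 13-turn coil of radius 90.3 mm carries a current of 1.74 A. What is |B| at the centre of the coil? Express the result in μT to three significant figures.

B ≈ 157 μT

For an N-turn flat coil, B = Nμ₀I/(2R) with R = 0.0903 m.
B = 13 × 1.21×10⁻⁵ T = 1.57×10⁻⁴ T.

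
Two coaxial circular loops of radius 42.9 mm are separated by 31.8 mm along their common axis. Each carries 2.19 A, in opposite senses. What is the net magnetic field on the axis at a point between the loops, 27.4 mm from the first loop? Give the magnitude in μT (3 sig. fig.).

Each loop contributes B = μ₀IR²/[2(R²+z²)^(3/2)] on the axis, with z measured from that loop.
Loop 1 (z = 0.0274 m): B₁ = 1.92×10⁻⁵ T. Loop 2 (z = 0.0044 m): B₂ = 3.16×10⁻⁵ T.
The fields oppose: B = |B₁ − B₂| = 1.24×10⁻⁵ T.

B ≈ 12.4 μT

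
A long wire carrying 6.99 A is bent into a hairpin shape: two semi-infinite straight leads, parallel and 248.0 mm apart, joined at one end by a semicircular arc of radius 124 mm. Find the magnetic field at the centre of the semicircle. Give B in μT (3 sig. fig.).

The semicircular arc contributes B_arc = μ₀I·π/(4πR) = μ₀I/(4R) = 1.77×10⁻⁵ T.
Each semi-infinite lead is at perpendicular distance R = 0.124 m from the centre, with the perpendicular foot at its near end, so it contributes μ₀I/(4πR); both point the same way, together 1.13×10⁻⁵ T.
Arc and leads all point the same direction: B = 1.77×10⁻⁵ + 1.13×10⁻⁵ = 2.90×10⁻⁵ T.

B ≈ 29.0 μT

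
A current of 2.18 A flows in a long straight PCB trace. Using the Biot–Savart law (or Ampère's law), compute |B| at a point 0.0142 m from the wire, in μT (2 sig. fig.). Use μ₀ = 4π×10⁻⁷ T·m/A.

For an infinitely long straight wire, B = μ₀I/(2πd).
B = (4π×10⁻⁷ × 2.18) / (2π × 0.0142) = 3.07×10⁻⁵ T.

B ≈ 31 μT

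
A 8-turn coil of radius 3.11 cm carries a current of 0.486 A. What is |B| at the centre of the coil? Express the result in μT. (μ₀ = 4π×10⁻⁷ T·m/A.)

For an N-turn flat coil, B = Nμ₀I/(2R) with R = 0.0311 m.
B = 8 × 9.82×10⁻⁶ T = 7.85×10⁻⁵ T.

B ≈ 78.5 μT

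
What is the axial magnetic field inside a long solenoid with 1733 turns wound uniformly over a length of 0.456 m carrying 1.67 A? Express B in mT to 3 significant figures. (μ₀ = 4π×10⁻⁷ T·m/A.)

Inside a long solenoid, B = μ₀nI with n = 3800 turns/m.
B = 4π×10⁻⁷ × 3800 × 1.67 = 7.98×10⁻³ T.

B ≈ 7.98 mT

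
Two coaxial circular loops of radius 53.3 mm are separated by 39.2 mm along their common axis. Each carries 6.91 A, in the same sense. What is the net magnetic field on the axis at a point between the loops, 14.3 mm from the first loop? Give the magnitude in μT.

B ≈ 134 μT

Each loop contributes B = μ₀IR²/[2(R²+z²)^(3/2)] on the axis, with z measured from that loop.
Loop 1 (z = 0.0143 m): B₁ = 7.34×10⁻⁵ T. Loop 2 (z = 0.0249 m): B₂ = 6.06×10⁻⁵ T.
The fields add: B = B₁ + B₂ = 1.34×10⁻⁴ T.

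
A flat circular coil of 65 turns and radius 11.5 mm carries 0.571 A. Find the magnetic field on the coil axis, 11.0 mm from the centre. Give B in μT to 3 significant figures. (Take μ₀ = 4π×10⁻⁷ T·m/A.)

For an N-turn flat coil, B = Nμ₀IR²/[2(R²+z²)^(3/2)] with R = 0.0115 m, z = 0.011 m.
B = 65 × 1.18×10⁻⁵ T = 7.65×10⁻⁴ T.

B ≈ 765 μT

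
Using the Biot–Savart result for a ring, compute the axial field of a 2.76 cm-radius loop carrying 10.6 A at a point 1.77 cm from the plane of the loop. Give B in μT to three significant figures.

B ≈ 144 μT

On the axis of a circular loop, B = μ₀IR² / [2(R²+z²)^(3/2)].
R² + z² = (0.0276)² + (0.0177)² = 0.001075 m², and (R²+z²)^(3/2) = 3.52×10⁻⁵ m³.
B = (4π×10⁻⁷ × 10.6 × 0.0007618) / (2 × 3.52×10⁻⁵) = 1.44×10⁻⁴ T.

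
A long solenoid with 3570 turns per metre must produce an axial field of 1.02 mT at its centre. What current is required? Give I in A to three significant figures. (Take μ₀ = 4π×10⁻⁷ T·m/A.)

Inside a long solenoid B = μ₀nI with n = 3570 m⁻¹, so I = B/(μ₀n).
I = 1.02×10⁻³ / (4π×10⁻⁷ × 3570) = 0.227 A.

I ≈ 0.227 A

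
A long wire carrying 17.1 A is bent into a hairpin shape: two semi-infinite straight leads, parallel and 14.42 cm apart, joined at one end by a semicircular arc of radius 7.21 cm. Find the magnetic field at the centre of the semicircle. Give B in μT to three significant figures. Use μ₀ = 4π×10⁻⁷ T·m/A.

B ≈ 122 μT

The semicircular arc contributes B_arc = μ₀I·π/(4πR) = μ₀I/(4R) = 7.45×10⁻⁵ T.
Each semi-infinite lead is at perpendicular distance R = 0.0721 m from the centre, with the perpendicular foot at its near end, so it contributes μ₀I/(4πR); both point the same way, together 4.74×10⁻⁵ T.
Arc and leads all point the same direction: B = 7.45×10⁻⁵ + 4.74×10⁻⁵ = 1.22×10⁻⁴ T.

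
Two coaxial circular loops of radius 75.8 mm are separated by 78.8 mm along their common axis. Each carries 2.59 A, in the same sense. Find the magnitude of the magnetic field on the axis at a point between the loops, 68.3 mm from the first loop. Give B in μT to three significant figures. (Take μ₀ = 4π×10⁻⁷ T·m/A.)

B ≈ 29.7 μT

Each loop contributes B = μ₀IR²/[2(R²+z²)^(3/2)] on the axis, with z measured from that loop.
Loop 1 (z = 0.0683 m): B₁ = 8.80×10⁻⁶ T. Loop 2 (z = 0.0105 m): B₂ = 2.09×10⁻⁵ T.
The fields add: B = B₁ + B₂ = 2.97×10⁻⁵ T.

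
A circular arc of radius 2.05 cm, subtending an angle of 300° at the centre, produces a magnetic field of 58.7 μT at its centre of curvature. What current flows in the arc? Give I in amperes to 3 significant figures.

I ≈ 2.30 A

For a circular arc, B = μ₀Iφ/(4πR) with φ in radians; here φ = 5.236 rad.
So I = 4πRB/(μ₀φ) = 4π × 0.0205 × 5.87×10⁻⁵ / (4π×10⁻⁷ × 5.236) = 2.30 A.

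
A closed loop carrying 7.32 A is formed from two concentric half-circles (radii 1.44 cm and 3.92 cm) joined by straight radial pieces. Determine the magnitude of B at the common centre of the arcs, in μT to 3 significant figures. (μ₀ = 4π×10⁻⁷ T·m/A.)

B ≈ 101 μT

The radial connectors point toward the centre, so dl × r̂ = 0 and they contribute nothing.
Each semicircle gives μ₀I/(4R): inner arc 1.60×10⁻⁴ T, outer arc 5.87×10⁻⁵ T.
The two arcs carry current in opposite angular senses, so their fields oppose: B = |1.60×10⁻⁴ − 5.87×10⁻⁵| = 1.01×10⁻⁴ T.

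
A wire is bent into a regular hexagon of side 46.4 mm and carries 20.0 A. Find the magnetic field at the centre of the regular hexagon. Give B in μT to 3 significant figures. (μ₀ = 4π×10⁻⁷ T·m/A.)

Each side is a finite straight segment at perpendicular distance d = a/(2 tan(π/6)) = 0.04018 m from the centre, with end-angles ±π/6.
One side contributes B₁ = (μ₀I/4πd)·2 sin(π/6) = 4.98×10⁻⁵ T.
All 6 sides add in the same direction: B = 6 × 4.98×10⁻⁵ = 2.99×10⁻⁴ T.

B ≈ 299 μT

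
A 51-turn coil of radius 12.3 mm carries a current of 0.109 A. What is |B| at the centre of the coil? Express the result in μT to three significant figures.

B ≈ 284 μT

For an N-turn flat coil, B = Nμ₀I/(2R) with R = 0.0123 m.
B = 51 × 5.57×10⁻⁶ T = 2.84×10⁻⁴ T.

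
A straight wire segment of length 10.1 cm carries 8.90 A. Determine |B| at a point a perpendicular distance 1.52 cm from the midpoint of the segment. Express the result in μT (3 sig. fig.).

For a finite straight segment, B = (μ₀I/4πd)(sinθ₁ + sinθ₂), where θ₁, θ₂ are the angles from the perpendicular to each end.
The perpendicular from the point meets the wire at its midpoint, so each end is L/2 = 0.0505 m away along the wire.
sinθ₁ = 0.0505/√(0.0505²+0.0152²) = 0.9576; sinθ₂ = 0.0505/√(0.0505²+0.0152²) = 0.9576.
B = (4π×10⁻⁷ × 8.90) / (4π × 0.0152) × (0.9576 + 0.9576) = 1.12×10⁻⁴ T.

B ≈ 112 μT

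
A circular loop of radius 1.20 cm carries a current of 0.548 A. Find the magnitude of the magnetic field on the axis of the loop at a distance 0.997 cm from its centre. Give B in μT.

B ≈ 13.1 μT

On the axis of a circular loop, B = μ₀IR² / [2(R²+z²)^(3/2)].
R² + z² = (0.012)² + (0.00997)² = 0.0002434 m², and (R²+z²)^(3/2) = 3.80×10⁻⁶ m³.
B = (4π×10⁻⁷ × 0.548 × 0.000144) / (2 × 3.80×10⁻⁶) = 1.31×10⁻⁵ T.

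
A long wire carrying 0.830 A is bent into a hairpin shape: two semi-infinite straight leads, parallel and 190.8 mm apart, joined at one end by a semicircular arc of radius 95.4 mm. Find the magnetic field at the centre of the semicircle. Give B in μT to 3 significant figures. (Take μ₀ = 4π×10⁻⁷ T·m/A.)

The semicircular arc contributes B_arc = μ₀I·π/(4πR) = μ₀I/(4R) = 2.73×10⁻⁶ T.
Each semi-infinite lead is at perpendicular distance R = 0.0954 m from the centre, with the perpendicular foot at its near end, so it contributes μ₀I/(4πR); both point the same way, together 1.74×10⁻⁶ T.
Arc and leads all point the same direction: B = 2.73×10⁻⁶ + 1.74×10⁻⁶ = 4.47×10⁻⁶ T.

B ≈ 4.47 μT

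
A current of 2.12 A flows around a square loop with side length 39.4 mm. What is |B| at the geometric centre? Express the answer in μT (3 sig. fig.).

B ≈ 60.9 μT

Each side is a finite straight segment at perpendicular distance d = a/(2 tan(π/4)) = 0.0197 m from the centre, with end-angles ±π/4.
One side contributes B₁ = (μ₀I/4πd)·2 sin(π/4) = 1.52×10⁻⁵ T.
All 4 sides add in the same direction: B = 4 × 1.52×10⁻⁵ = 6.09×10⁻⁵ T.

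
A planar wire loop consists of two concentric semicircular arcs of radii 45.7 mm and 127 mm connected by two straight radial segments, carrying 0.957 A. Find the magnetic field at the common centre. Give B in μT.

B ≈ 4.21 μT

The radial connectors point toward the centre, so dl × r̂ = 0 and they contribute nothing.
Each semicircle gives μ₀I/(4R): inner arc 6.58×10⁻⁶ T, outer arc 2.37×10⁻⁶ T.
The two arcs carry current in opposite angular senses, so their fields oppose: B = |6.58×10⁻⁶ − 2.37×10⁻⁶| = 4.21×10⁻⁶ T.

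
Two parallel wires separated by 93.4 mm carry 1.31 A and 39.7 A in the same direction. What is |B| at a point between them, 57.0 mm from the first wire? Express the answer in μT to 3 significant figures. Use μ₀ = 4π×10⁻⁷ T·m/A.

B ≈ 214 μT

Each long wire gives B = μ₀I/(2πd). Distances are d₁ = 0.057 m and d₂ = 0.0364 m.
B₁ = 4.60×10⁻⁶ T, B₂ = 2.18×10⁻⁴ T.
Between parallel currents the two contributions point in opposite directions, so they subtract. B = |B₁ − B₂| = |4.60×10⁻⁶ − 2.18×10⁻⁴| = 2.14×10⁻⁴ T.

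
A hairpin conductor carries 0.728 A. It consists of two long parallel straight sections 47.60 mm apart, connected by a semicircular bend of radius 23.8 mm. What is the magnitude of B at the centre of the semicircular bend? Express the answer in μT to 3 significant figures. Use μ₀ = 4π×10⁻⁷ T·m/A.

The semicircular arc contributes B_arc = μ₀I·π/(4πR) = μ₀I/(4R) = 9.61×10⁻⁶ T.
Each semi-infinite lead is at perpendicular distance R = 0.0238 m from the centre, with the perpendicular foot at its near end, so it contributes μ₀I/(4πR); both point the same way, together 6.12×10⁻⁶ T.
Arc and leads all point the same direction: B = 9.61×10⁻⁶ + 6.12×10⁻⁶ = 1.57×10⁻⁵ T.

B ≈ 15.7 μT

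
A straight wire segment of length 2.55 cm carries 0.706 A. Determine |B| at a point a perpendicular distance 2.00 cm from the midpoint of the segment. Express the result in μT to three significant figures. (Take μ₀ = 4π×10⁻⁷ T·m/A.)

For a finite straight segment, B = (μ₀I/4πd)(sinθ₁ + sinθ₂), where θ₁, θ₂ are the angles from the perpendicular to each end.
The perpendicular from the point meets the wire at its midpoint, so each end is L/2 = 0.01275 m away along the wire.
sinθ₁ = 0.01275/√(0.01275²+0.02²) = 0.5376; sinθ₂ = 0.01275/√(0.01275²+0.02²) = 0.5376.
B = (4π×10⁻⁷ × 0.706) / (4π × 0.02) × (0.5376 + 0.5376) = 3.80×10⁻⁶ T.

B ≈ 3.80 μT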